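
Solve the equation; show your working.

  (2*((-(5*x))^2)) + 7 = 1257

Step 1. [(2*((-(5*x))^2)) + 7 = 1257] subtract 7: x sits inside (… + 7), so sub: 2*((-(5*x))^2) = 1250.
Step 2. [2*((-(5*x))^2) = 1250] divide by the outer 2. So div: (-(5*x))^2 = 625.
Step 3. [(-(5*x))^2 = 625] LHS squared, RHS 625 ≥ 0: apply √ (±). So sqrt: -(5*x) = 25 or -25.
Step 4. [-(5*x) = 25 or -25] LHS negated; negate both sides, so neg: 5*x = -25 or 25.
Step 5. [5*x = -25 or 25] LHS = 5·(…); ÷5 both sides ⇒ div: x = -5 or 5.

Answer: x ∈ {-5, 5}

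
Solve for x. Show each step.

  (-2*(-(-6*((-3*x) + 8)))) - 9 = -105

Step 1. [(-2*(-(-6*((-3*x) + 8)))) - 9 = -105] peel the -9: add 9 from each side ⇒ sub: -2*(-(-6*((-3*x) + 8))) = -96.
Step 2. [-2*(-(-6*((-3*x) + 8))) = -96] -2 out front; divide by -2 ⇒ div: -(-6*((-3*x) + 8)) = 48.
Step 3. [-(-6*((-3*x) + 8)) = 48] leading − — multiply by −1. So neg: -6*((-3*x) + 8) = -48.
Step 4. [-6*((-3*x) + 8) = -48] -6 out front; divide by -6 ⇒ div: (-3*x) + 8 = 8.
Step 5. [(-3*x) + 8 = 8] +8 is outermost — subtract 8 both sides ⇒ sub: -3*x = 0.
Step 6. [-3*x = 0] divide by the outer -3 ⇒ div: x = 0.

Answer: x ∈ {0}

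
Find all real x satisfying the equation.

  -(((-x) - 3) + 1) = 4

Step 1. [-(((-x) - 3) + 1) = 4] leading − — multiply by −1. So neg: ((-x) - 3) + 1 = -4.
Step 2. [((-x) - 3) + 1 = -4] the outer +1 inverts by subtracting 1 ⇒ sub: (-x) - 3 = -5.
Step 3. [(-x) - 3 = -5] peel the -3: add 3 from each side. So sub: -x = -2.
Step 4. [-x = -2] flip signs both sides. So neg: x = 2.

Answer: x ∈ {2}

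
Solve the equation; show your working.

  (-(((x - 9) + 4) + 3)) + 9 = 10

Step 1. [(-(((x - 9) + 4) + 3)) + 9 = 10] the outer +9 inverts by subtracting 9 ⇒ sub: -(((x - 9) + 4) + 3) = 1.
Step 2. [-(((x - 9) + 4) + 3) = 1] flip signs both sides, so neg: ((x - 9) + 4) + 3 = -1.
Step 3. [((x - 9) + 4) + 3 = -1] the outer +3 inverts by subtracting 3 ⇒ sub: (x - 9) + 4 = -4.
Step 4. [(x - 9) + 4 = -4] peel the +4: subtract 4 from each side, so sub: x - 9 = -8.
Step 5. [x - 9 = -8] the outer -9 inverts by adding 9. So sub: x = 1.

Answer: x ∈ {1}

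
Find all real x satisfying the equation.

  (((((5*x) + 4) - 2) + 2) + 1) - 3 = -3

Step 1. [(((((5*x) + 4) - 2) + 2) + 1) - 3 = -3] -3 is outermost — add 3 both sides. So sub: ((((5*x) + 4) - 2) + 2) + 1 = 0.
Step 2. [((((5*x) + 4) - 2) + 2) + 1 = 0] +1 is outermost — subtract 1 both sides. So sub: (((5*x) + 4) - 2) + 2 = -1.
Step 3. [(((5*x) + 4) - 2) + 2 = -1] +2 is outermost — subtract 2 both sides. So sub: ((5*x) + 4) - 2 = -3.
Step 4. [((5*x) + 4) - 2 = -3] 2 comes off first (add 2). So sub: (5*x) + 4 = -1.
Step 5. [(5*x) + 4 = -1] 4 comes off first (subtract 4), so sub: 5*x = -5.
Step 6. [5*x = -5] 5 out front; divide by 5 ⇒ div: x = -1.

Answer: x ∈ {-1}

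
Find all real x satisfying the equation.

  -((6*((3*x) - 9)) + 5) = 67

Step 1. [-((6*((3*x) - 9)) + 5) = 67] LHS negated; negate both sides, so neg: (6*((3*x) - 9)) + 5 = -67.
Step 2. [(6*((3*x) - 9)) + 5 = -67] 5 comes off first (subtract 5), so sub: 6*((3*x) - 9) = -72.
Step 3. [6*((3*x) - 9) = -72] 6·(inner) — divide through by 6, so div: (3*x) - 9 = -12.
Step 4. [(3*x) - 9 = -12] the outer -9 inverts by adding 9. So sub: 3*x = -3.
Step 5. [3*x = -3] 3·(inner) — divide through by 3. So div: x = -1.

Answer: x ∈ {-1}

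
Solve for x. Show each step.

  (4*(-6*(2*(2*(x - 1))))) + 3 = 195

Step 1. [(4*(-6*(2*(2*(x - 1))))) + 3 = 195] peel the +3: subtract 3 from each side. So sub: 4*(-6*(2*(2*(x - 1)))) = 192.
Step 2. [4*(-6*(2*(2*(x - 1)))) = 192] leading coefficient 4: divide by 4. So div: -6*(2*(2*(x - 1))) = 48.
Step 3. [-6*(2*(2*(x - 1))) = 48] LHS = -6·(…); ÷-6 both sides ⇒ div: 2*(2*(x - 1)) = -8.
Step 4. [2*(2*(x - 1)) = -8] LHS = 2·(…); ÷2 both sides ⇒ div: 2*(x - 1) = -4.
Step 5. [2*(x - 1) = -4] leading coefficient 2: divide by 2. So div: x - 1 = -2.
Step 6. [x - 1 = -2] peel the -1: add 1 from each side, so sub: x = -1.

Answer: x ∈ {-1}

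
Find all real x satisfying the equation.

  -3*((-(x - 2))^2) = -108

Step 1. [-3*((-(x - 2))^2) = -108] leading coefficient -3: divide by -3 ⇒ div: (-(x - 2))^2 = 36.
Step 2. [(-(x - 2))^2 = 36] 36 ≥ 0, LHS is (·)² — take ±√. So sqrt: -(x - 2) = 6 or -6.
Step 3. [-(x - 2) = 6 or -6] LHS negated; negate both sides. So neg: x - 2 = -6 or 6.
Step 4. [x - 2 = -6 or 6] -2 is outermost — add 2 both sides, so sub: x = -4 or 8.

Answer: x ∈ {-4, 8}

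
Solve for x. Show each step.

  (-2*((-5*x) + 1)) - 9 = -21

Step 1. [(-2*((-5*x) + 1)) - 9 = -21] peel the -9: add 9 from each side ⇒ sub: -2*((-5*x) + 1) = -12.
Step 2. [-2*((-5*x) + 1) = -12] leading coefficient -2: divide by -2 ⇒ div: (-5*x) + 1 = 6.
Step 3. [(-5*x) + 1 = 6] subtract 1: x sits inside (… + 1) ⇒ sub: -5*x = 5.
Step 4. [-5*x = 5] -5·(inner) — divide through by -5, so div: x = -1.

Answer: x ∈ {-1}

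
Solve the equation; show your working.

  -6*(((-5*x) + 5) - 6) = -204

Step 1. [-6*(((-5*x) + 5) - 6) = -204] divide by the outer -6 ⇒ div: ((-5*x) + 5) - 6 = 34.
Step 2. [((-5*x) + 5) - 6 = 34] add 6: x sits inside (… - 6) ⇒ sub: (-5*x) + 5 = 40.
Step 3. [(-5*x) + 5 = 40] subtract 5: x sits inside (… + 5), so sub: -5*x = 35.
Step 4. [-5*x = 35] -5 out front; divide by -5 ⇒ div: x = -7.

Answer: x ∈ {-7}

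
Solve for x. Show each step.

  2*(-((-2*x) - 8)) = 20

Step 1. [2*(-((-2*x) - 8)) = 20] LHS = 2·(…); ÷2 both sides, so div: -((-2*x) - 8) = 10.
Step 2. [-((-2*x) - 8) = 10] LHS negated; negate both sides. So neg: (-2*x) - 8 = -10.
Step 3. [(-2*x) - 8 = -10] common factor -2 (LHS and -10) — divide through. So factor: x + 4 = 5.
Step 4. [x + 4 = 5] the outer +4 inverts by subtracting 4 ⇒ sub: x = 1.

Answer: x ∈ {1}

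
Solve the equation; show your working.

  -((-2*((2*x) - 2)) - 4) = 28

Step 1. [-((-2*((2*x) - 2)) - 4) = 28] LHS negated; negate both sides. So neg: (-2*((2*x) - 2)) - 4 = -28.
Step 2. [(-2*((2*x) - 2)) - 4 = -28] -2 divides every term; factor it out, so factor: ((2*x) - 2) + 2 = 14.
Step 3. [((2*x) - 2) + 2 = 14] subtract 2: x sits inside (… + 2) ⇒ sub: (2*x) - 2 = 12.
Step 4. [(2*x) - 2 = 12] common factor 2 (LHS and 12) — divide through. So factor: x - 1 = 6.
Step 5. [x - 1 = 6] add 1: x sits inside (… - 1) ⇒ sub: x = 7.

Answer: x ∈ {7}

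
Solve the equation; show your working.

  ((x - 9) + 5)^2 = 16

Step 1. [((x - 9) + 5)^2 = 16] LHS squared, RHS 16 ≥ 0: apply √ (±). So sqrt: (x - 9) + 5 = 4 or -4.
Step 2. [(x - 9) + 5 = 4 or -4] the outer +5 inverts by subtracting 5, so sub: x - 9 = -1 or -9.
Step 3. [x - 9 = -1 or -9] -9 is outermost — add 9 both sides ⇒ sub: x = 8 or 0.

Answer: x ∈ {0, 8}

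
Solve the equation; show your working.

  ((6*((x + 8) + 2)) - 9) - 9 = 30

Step 1. [((6*((x + 8) + 2)) - 9) - 9 = 30] add 9: x sits inside (… - 9) ⇒ sub: (6*((x + 8) + 2)) - 9 = 39.
Step 2. [(6*((x + 8) + 2)) - 9 = 39] the outer -9 inverts by adding 9. So sub: 6*((x + 8) + 2) = 48.
Step 3. [6*((x + 8) + 2) = 48] leading coefficient 6: divide by 6. So div: (x + 8) + 2 = 8.
Step 4. [(x + 8) + 2 = 8] 2 comes off first (subtract 2) ⇒ sub: x + 8 = 6.
Step 5. [x + 8 = 6] peel the +8: subtract 8 from each side ⇒ sub: x = -2.

Answer: x ∈ {-2}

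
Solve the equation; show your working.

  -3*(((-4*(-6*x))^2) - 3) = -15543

Step 1. [-3*(((-4*(-6*x))^2) - 3) = -15543] leading coefficient -3: divide by -3 ⇒ div: ((-4*(-6*x))^2) - 3 = 5181.
Step 2. [((-4*(-6*x))^2) - 3 = 5181] 3 comes off first (add 3), so sub: (-4*(-6*x))^2 = 5184.
Step 3. [(-4*(-6*x))^2 = 5184] 5184 ≥ 0, LHS is (·)² — take ±√, so sqrt: -4*(-6*x) = 72 or -72.
Step 4. [-4*(-6*x) = 72 or -72] LHS = -4·(…); ÷-4 both sides, so div: -6*x = -18 or 18.
Step 5. [-6*x = -18 or 18] LHS = -6·(…); ÷-6 both sides. So div: x = 3 or -3.

Answer: x ∈ {-3, 3}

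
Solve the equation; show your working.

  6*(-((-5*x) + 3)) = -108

Step 1. [6*(-((-5*x) + 3)) = -108] divide by the outer 6. So div: -((-5*x) + 3) = -18.
Step 2. [-((-5*x) + 3) = -18] leading − — multiply by −1. So neg: (-5*x) + 3 = 18.
Step 3. [(-5*x) + 3 = 18] 3 comes off first (subtract 3) ⇒ sub: -5*x = 15.
Step 4. [-5*x = 15] leading coefficient -5: divide by -5. So div: x = -3.

Answer: x ∈ {-3}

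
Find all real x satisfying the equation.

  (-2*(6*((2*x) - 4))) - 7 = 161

Step 1. [(-2*(6*((2*x) - 4))) - 7 = 161] add 7: x sits inside (… - 7) ⇒ sub: -2*(6*((2*x) - 4)) = 168.
Step 2. [-2*(6*((2*x) - 4)) = 168] -2·(inner) — divide through by -2, so div: 6*((2*x) - 4) = -84.
Step 3. [6*((2*x) - 4) = -84] divide by the outer 6 ⇒ div: (2*x) - 4 = -14.
Step 4. [(2*x) - 4 = -14] the outer -4 inverts by adding 4. So sub: 2*x = -10.
Step 5. [2*x = -10] 2·(inner) — divide through by 2 ⇒ div: x = -5.

Answer: x ∈ {-5}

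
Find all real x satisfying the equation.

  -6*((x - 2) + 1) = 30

Step 1. [-6*((x - 2) + 1) = 30] leading coefficient -6: divide by -6. So div: (x - 2) + 1 = -5.
Step 2. [(x - 2) + 1 = -5] +1 is outermost — subtract 1 both sides ⇒ sub: x - 2 = -6.
Step 3. [x - 2 = -6] add 2: x sits inside (… - 2), so sub: x = -4.

Answer: x ∈ {-4}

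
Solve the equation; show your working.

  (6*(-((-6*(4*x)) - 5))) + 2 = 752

Step 1. [(6*(-((-6*(4*x)) - 5))) + 2 = 752] subtract 2: x sits inside (… + 2) ⇒ sub: 6*(-((-6*(4*x)) - 5)) = 750.
Step 2. [6*(-((-6*(4*x)) - 5)) = 750] 6·(inner) — divide through by 6, so div: -((-6*(4*x)) - 5) = 125.
Step 3. [-((-6*(4*x)) - 5) = 125] leading − — multiply by −1 ⇒ neg: (-6*(4*x)) - 5 = -125.
Step 4. [(-6*(4*x)) - 5 = -125] the outer -5 inverts by adding 5, so sub: -6*(4*x) = -120.
Step 5. [-6*(4*x) = -120] LHS = -6·(…); ÷-6 both sides ⇒ div: 4*x = 20.
Step 6. [4*x = 20] 4 out front; divide by 4, so div: x = 5.

Answer: x ∈ {5}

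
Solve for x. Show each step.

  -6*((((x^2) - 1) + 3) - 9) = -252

Step 1. [-6*((((x^2) - 1) + 3) - 9) = -252] -6·(inner) — divide through by -6, so div: (((x^2) - 1) + 3) - 9 = 42.
Step 2. [(((x^2) - 1) + 3) - 9 = 42] add 9: x sits inside (… - 9). So sub: ((x^2) - 1) + 3 = 51.
Step 3. [((x^2) - 1) + 3 = 51] subtract 3: x sits inside (… + 3). So sub: (x^2) - 1 = 48.
Step 4. [(x^2) - 1 = 48] add 1: x sits inside (… - 1). So sub: x^2 = 49.
Step 5. [x^2 = 49] LHS squared, RHS 49 ≥ 0: apply √ (±), so sqrt: x = 7 or -7.

Answer: x ∈ {-7, 7}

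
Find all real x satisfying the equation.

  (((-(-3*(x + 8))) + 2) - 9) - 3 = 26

Step 1. [(((-(-3*(x + 8))) + 2) - 9) - 3 = 26] 3 comes off first (add 3) ⇒ sub: ((-(-3*(x + 8))) + 2) - 9 = 29.
Step 2. [((-(-3*(x + 8))) + 2) - 9 = 29] the outer -9 inverts by adding 9. So sub: (-(-3*(x + 8))) + 2 = 38.
Step 3. [(-(-3*(x + 8))) + 2 = 38] peel the +2: subtract 2 from each side, so sub: -(-3*(x + 8)) = 36.
Step 4. [-(-3*(x + 8)) = 36] leading − — multiply by −1, so neg: -3*(x + 8) = -36.
Step 5. [-3*(x + 8) = -36] LHS = -3·(…); ÷-3 both sides ⇒ div: x + 8 = 12.
Step 6. [x + 8 = 12] 8 comes off first (subtract 8), so sub: x = 4.

Answer: x ∈ {4}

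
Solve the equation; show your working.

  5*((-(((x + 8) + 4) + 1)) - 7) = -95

Step 1. [5*((-(((x + 8) + 4) + 1)) - 7) = -95] 5·(inner) — divide through by 5. So div: (-(((x + 8) + 4) + 1)) - 7 = -19.
Step 2. [(-(((x + 8) + 4) + 1)) - 7 = -19] -7 is outermost — add 7 both sides ⇒ sub: -(((x + 8) + 4) + 1) = -12.
Step 3. [-(((x + 8) + 4) + 1) = -12] flip signs both sides. So neg: ((x + 8) + 4) + 1 = 12.
Step 4. [((x + 8) + 4) + 1 = 12] peel the +1: subtract 1 from each side. So sub: (x + 8) + 4 = 11.
Step 5. [(x + 8) + 4 = 11] subtract 4: x sits inside (… + 4) ⇒ sub: x + 8 = 7.
Step 6. [x + 8 = 7] subtract 8: x sits inside (… + 8) ⇒ sub: x = -1.

Answer: x ∈ {-1}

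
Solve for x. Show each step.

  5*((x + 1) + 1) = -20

Step 1. [5*((x + 1) + 1) = -20] 5·(inner) — divide through by 5 ⇒ div: (x + 1) + 1 = -4.
Step 2. [(x + 1) + 1 = -4] the outer +1 inverts by subtracting 1 ⇒ sub: x + 1 = -5.
Step 3. [x + 1 = -5] the outer +1 inverts by subtracting 1, so sub: x = -6.

Answer: x ∈ {-6}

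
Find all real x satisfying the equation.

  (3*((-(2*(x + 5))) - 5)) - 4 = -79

Step 1. [(3*((-(2*(x + 5))) - 5)) - 4 = -79] peel the -4: add 4 from each side, so sub: 3*((-(2*(x + 5))) - 5) = -75.
Step 2. [3*((-(2*(x + 5))) - 5) = -75] leading coefficient 3: divide by 3 ⇒ div: (-(2*(x + 5))) - 5 = -25.
Step 3. [(-(2*(x + 5))) - 5 = -25] the outer -5 inverts by adding 5, so sub: -(2*(x + 5)) = -20.
Step 4. [-(2*(x + 5)) = -20] LHS negated; negate both sides, so neg: 2*(x + 5) = 20.
Step 5. [2*(x + 5) = 20] LHS = 2·(…); ÷2 both sides ⇒ div: x + 5 = 10.
Step 6. [x + 5 = 10] the outer +5 inverts by subtracting 5, so sub: x = 5.

Answer: x ∈ {5}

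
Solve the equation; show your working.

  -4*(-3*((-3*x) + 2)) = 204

Step 1. [-4*(-3*((-3*x) + 2)) = 204] -4 out front; divide by -4, so div: -3*((-3*x) + 2) = -51.
Step 2. [-3*((-3*x) + 2) = -51] LHS = -3·(…); ÷-3 both sides, so div: (-3*x) + 2 = 17.
Step 3. [(-3*x) + 2 = 17] 2 comes off first (subtract 2). So sub: -3*x = 15.
Step 4. [-3*x = 15] divide by the outer -3 ⇒ div: x = -5.

Answer: x ∈ {-5}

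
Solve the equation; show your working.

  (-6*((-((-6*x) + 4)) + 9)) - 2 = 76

Step 1. [(-6*((-((-6*x) + 4)) + 9)) - 2 = 76] peel the -2: add 2 from each side ⇒ sub: -6*((-((-6*x) + 4)) + 9) = 78.
Step 2. [-6*((-((-6*x) + 4)) + 9) = 78] LHS = -6·(…); ÷-6 both sides, so div: (-((-6*x) + 4)) + 9 = -13.
Step 3. [(-((-6*x) + 4)) + 9 = -13] the outer +9 inverts by subtracting 9, so sub: -((-6*x) + 4) = -22.
Step 4. [-((-6*x) + 4) = -22] flip signs both sides ⇒ neg: (-6*x) + 4 = 22.
Step 5. [(-6*x) + 4 = 22] peel the +4: subtract 4 from each side, so sub: -6*x = 18.
Step 6. [-6*x = 18] leading coefficient -6: divide by -6, so div: x = -3.

Answer: x ∈ {-3}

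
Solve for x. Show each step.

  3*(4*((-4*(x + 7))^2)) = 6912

Step 1. [3*(4*((-4*(x + 7))^2)) = 6912] leading coefficient 3: divide by 3, so div: 4*((-4*(x + 7))^2) = 2304.
Step 2. [4*((-4*(x + 7))^2) = 2304] 4·(inner) — divide through by 4. So div: (-4*(x + 7))^2 = 576.
Step 3. [(-4*(x + 7))^2 = 576] √ both sides: 576 ≥ 0 gives two branches, so sqrt: -4*(x + 7) = 24 or -24.
Step 4. [-4*(x + 7) = 24 or -24] -4 out front; divide by -4. So div: x + 7 = -6 or 6.
Step 5. [x + 7 = -6 or 6] 7 comes off first (subtract 7), so sub: x = -13 or -1.

Answer: x ∈ {-13, -1}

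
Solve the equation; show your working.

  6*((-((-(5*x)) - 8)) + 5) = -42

Step 1. [6*((-((-(5*x)) - 8)) + 5) = -42] 6 out front; divide by 6, so div: (-((-(5*x)) - 8)) + 5 = -7.
Step 2. [(-((-(5*x)) - 8)) + 5 = -7] peel the +5: subtract 5 from each side. So sub: -((-(5*x)) - 8) = -12.
Step 3. [-((-(5*x)) - 8) = -12] LHS negated; negate both sides. So neg: (-(5*x)) - 8 = 12.
Step 4. [(-(5*x)) - 8 = 12] the outer -8 inverts by adding 8, so sub: -(5*x) = 20.
Step 5. [-(5*x) = 20] flip signs both sides ⇒ neg: 5*x = -20.
Step 6. [5*x = -20] divide by the outer 5. So div: x = -4.

Answer: x ∈ {-4}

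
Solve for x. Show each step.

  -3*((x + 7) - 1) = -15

Step 1. [-3*((x + 7) - 1) = -15] -3 out front; divide by -3, so div: (x + 7) - 1 = 5.
Step 2. [(x + 7) - 1 = 5] add 1: x sits inside (… - 1), so sub: x + 7 = 6.
Step 3. [x + 7 = 6] peel the +7: subtract 7 from each side. So sub: x = -1.

Answer: x ∈ {-1}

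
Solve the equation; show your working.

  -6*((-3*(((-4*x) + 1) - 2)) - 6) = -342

Step 1. [-6*((-3*(((-4*x) + 1) - 2)) - 6) = -342] -6·(inner) — divide through by -6, so div: (-3*(((-4*x) + 1) - 2)) - 6 = 57.
Step 2. [(-3*(((-4*x) + 1) - 2)) - 6 = 57] -3 divides every term; factor it out. So factor: (((-4*x) + 1) - 2) + 2 = -19.
Step 3. [(((-4*x) + 1) - 2) + 2 = -19] the outer +2 inverts by subtracting 2. So sub: ((-4*x) + 1) - 2 = -21.
Step 4. [((-4*x) + 1) - 2 = -21] -2 is outermost — add 2 both sides, so sub: (-4*x) + 1 = -19.
Step 5. [(-4*x) + 1 = -19] subtract 1: x sits inside (… + 1), so sub: -4*x = -20.
Step 6. [-4*x = -20] leading coefficient -4: divide by -4 ⇒ div: x = 5.

Answer: x ∈ {5}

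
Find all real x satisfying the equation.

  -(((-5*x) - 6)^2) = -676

Step 1. [-(((-5*x) - 6)^2) = -676] leading − — multiply by −1 ⇒ neg: ((-5*x) - 6)^2 = 676.
Step 2. [((-5*x) - 6)^2 = 676] LHS squared, RHS 676 ≥ 0: apply √ (±). So sqrt: (-5*x) - 6 = 26 or -26.
Step 3. [(-5*x) - 6 = 26 or -26] -6 is outermost — add 6 both sides. So sub: -5*x = 32 or -20.
Step 4. [-5*x = 32 or -20] leading coefficient -5: divide by -5. So div: x = -32/5 or 4.

Answer: x ∈ {-32/5, 4}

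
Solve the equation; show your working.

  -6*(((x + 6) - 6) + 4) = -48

Step 1. [-6*(((x + 6) - 6) + 4) = -48] divide by the outer -6, so div: ((x + 6) - 6) + 4 = 8.
Step 2. [((x + 6) - 6) + 4 = 8] +4 is outermost — subtract 4 both sides. So sub: (x + 6) - 6 = 4.
Step 3. [(x + 6) - 6 = 4] add 6: x sits inside (… - 6) ⇒ sub: x + 6 = 10.
Step 4. [x + 6 = 10] 6 comes off first (subtract 6) ⇒ sub: x = 4.

Answer: x ∈ {4}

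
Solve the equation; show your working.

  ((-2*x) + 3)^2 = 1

Step 1. [((-2*x) + 3)^2 = 1] LHS squared, RHS 1 ≥ 0: apply √ (±) ⇒ sqrt: (-2*x) + 3 = 1 or -1.
Step 2. [(-2*x) + 3 = 1 or -1] the outer +3 inverts by subtracting 3 ⇒ sub: -2*x = -2 or -4.
Step 3. [-2*x = -2 or -4] LHS = -2·(…); ÷-2 both sides. So div: x = 1 or 2.

Answer: x ∈ {1, 2}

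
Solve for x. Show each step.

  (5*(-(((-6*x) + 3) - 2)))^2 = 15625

Step 1. [(5*(-(((-6*x) + 3) - 2)))^2 = 15625] √ both sides: 15625 ≥ 0 gives two branches, so sqrt: 5*(-(((-6*x) + 3) - 2)) = 125 or -125.
Step 2. [5*(-(((-6*x) + 3) - 2)) = 125 or -125] 5·(inner) — divide through by 5 ⇒ div: -(((-6*x) + 3) - 2) = 25 or -25.
Step 3. [-(((-6*x) + 3) - 2) = 25 or -25] flip signs both sides ⇒ neg: ((-6*x) + 3) - 2 = -25 or 25.
Step 4. [((-6*x) + 3) - 2 = -25 or 25] peel the -2: add 2 from each side. So sub: (-6*x) + 3 = -23 or 27.
Step 5. [(-6*x) + 3 = -23 or 27] peel the +3: subtract 3 from each side. So sub: -6*x = -26 or 24.
Step 6. [-6*x = -26 or 24] leading coefficient -6: divide by -6, so div: x = 13/3 or -4.

Answer: x ∈ {-4, 13/3}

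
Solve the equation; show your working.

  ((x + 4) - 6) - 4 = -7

Step 1. [((x + 4) - 6) - 4 = -7] -4 is outermost — add 4 both sides ⇒ sub: (x + 4) - 6 = -3.
Step 2. [(x + 4) - 6 = -3] -6 is outermost — add 6 both sides, so sub: x + 4 = 3.
Step 3. [x + 4 = 3] 4 comes off first (subtract 4), so sub: x = -1.

Answer: x ∈ {-1}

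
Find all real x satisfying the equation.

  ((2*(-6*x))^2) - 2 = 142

Step 1. [((2*(-6*x))^2) - 2 = 142] peel the -2: add 2 from each side ⇒ sub: (2*(-6*x))^2 = 144.
Step 2. [(2*(-6*x))^2 = 144] √ both sides: 144 ≥ 0 gives two branches, so sqrt: 2*(-6*x) = 12 or -12.
Step 3. [2*(-6*x) = 12 or -12] 2 out front; divide by 2. So div: -6*x = 6 or -6.
Step 4. [-6*x = 6 or -6] LHS = -6·(…); ÷-6 both sides ⇒ div: x = -1 or 1.

Answer: x ∈ {-1, 1}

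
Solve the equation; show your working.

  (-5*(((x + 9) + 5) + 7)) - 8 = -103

Step 1. [(-5*(((x + 9) + 5) + 7)) - 8 = -103] peel the -8: add 8 from each side ⇒ sub: -5*(((x + 9) + 5) + 7) = -95.
Step 2. [-5*(((x + 9) + 5) + 7) = -95] divide by the outer -5. So div: ((x + 9) + 5) + 7 = 19.
Step 3. [((x + 9) + 5) + 7 = 19] the outer +7 inverts by subtracting 7 ⇒ sub: (x + 9) + 5 = 12.
Step 4. [(x + 9) + 5 = 12] 5 comes off first (subtract 5) ⇒ sub: x + 9 = 7.
Step 5. [x + 9 = 7] +9 is outermost — subtract 9 both sides ⇒ sub: x = -2.

Answer: x ∈ {-2}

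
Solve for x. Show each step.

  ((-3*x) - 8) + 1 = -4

Step 1. [((-3*x) - 8) + 1 = -4] subtract 1: x sits inside (… + 1) ⇒ sub: (-3*x) - 8 = -5.
Step 2. [(-3*x) - 8 = -5] peel the -8: add 8 from each side. So sub: -3*x = 3.
Step 3. [-3*x = 3] -3 out front; divide by -3, so div: x = -1.

Answer: x ∈ {-1}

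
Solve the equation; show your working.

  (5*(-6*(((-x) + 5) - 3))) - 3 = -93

Step 1. [(5*(-6*(((-x) + 5) - 3))) - 3 = -93] add 3: x sits inside (… - 3), so sub: 5*(-6*(((-x) + 5) - 3)) = -90.
Step 2. [5*(-6*(((-x) + 5) - 3)) = -90] LHS = 5·(…); ÷5 both sides, so div: -6*(((-x) + 5) - 3) = -18.
Step 3. [-6*(((-x) + 5) - 3) = -18] divide by the outer -6 ⇒ div: ((-x) + 5) - 3 = 3.
Step 4. [((-x) + 5) - 3 = 3] peel the -3: add 3 from each side, so sub: (-x) + 5 = 6.
Step 5. [(-x) + 5 = 6] +5 is outermost — subtract 5 both sides, so sub: -x = 1.
Step 6. [-x = 1] flip signs both sides, so neg: x = -1.

Answer: x ∈ {-1}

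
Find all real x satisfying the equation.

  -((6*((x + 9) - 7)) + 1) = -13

Step 1. [-((6*((x + 9) - 7)) + 1) = -13] leading − — multiply by −1. So neg: (6*((x + 9) - 7)) + 1 = 13.
Step 2. [(6*((x + 9) - 7)) + 1 = 13] the outer +1 inverts by subtracting 1. So sub: 6*((x + 9) - 7) = 12.
Step 3. [6*((x + 9) - 7) = 12] divide by the outer 6, so div: (x + 9) - 7 = 2.
Step 4. [(x + 9) - 7 = 2] add 7: x sits inside (… - 7), so sub: x + 9 = 9.
Step 5. [x + 9 = 9] 9 comes off first (subtract 9). So sub: x = 0.

Answer: x ∈ {0}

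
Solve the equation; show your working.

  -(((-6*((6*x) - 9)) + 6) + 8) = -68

Step 1. [-(((-6*((6*x) - 9)) + 6) + 8) = -68] LHS negated; negate both sides ⇒ neg: ((-6*((6*x) - 9)) + 6) + 8 = 68.
Step 2. [((-6*((6*x) - 9)) + 6) + 8 = 68] the outer +8 inverts by subtracting 8, so sub: (-6*((6*x) - 9)) + 6 = 60.
Step 3. [(-6*((6*x) - 9)) + 6 = 60] common factor -6 (LHS and 60) — divide through, so factor: ((6*x) - 9) - 1 = -10.
Step 4. [((6*x) - 9) - 1 = -10] peel the -1: add 1 from each side, so sub: (6*x) - 9 = -9.
Step 5. [(6*x) - 9 = -9] 9 comes off first (add 9). So sub: 6*x = 0.
Step 6. [6*x = 0] divide by the outer 6, so div: x = 0.

Answer: x ∈ {0}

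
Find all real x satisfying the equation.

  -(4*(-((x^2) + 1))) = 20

Step 1. [-(4*(-((x^2) + 1))) = 20] leading − — multiply by −1, so neg: 4*(-((x^2) + 1)) = -20.
Step 2. [4*(-((x^2) + 1)) = -20] divide by the outer 4 ⇒ div: -((x^2) + 1) = -5.
Step 3. [-((x^2) + 1) = -5] LHS negated; negate both sides ⇒ neg: (x^2) + 1 = 5.
Step 4. [(x^2) + 1 = 5] +1 is outermost — subtract 1 both sides. So sub: x^2 = 4.
Step 5. [x^2 = 4] √ both sides: 4 ≥ 0 gives two branches ⇒ sqrt: x = 2 or -2.

Answer: x ∈ {-2, 2}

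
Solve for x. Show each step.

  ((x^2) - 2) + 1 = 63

Step 1. [((x^2) - 2) + 1 = 63] the outer +1 inverts by subtracting 1. So sub: (x^2) - 2 = 62.
Step 2. [(x^2) - 2 = 62] peel the -2: add 2 from each side. So sub: x^2 = 64.
Step 3. [x^2 = 64] 64 ≥ 0, LHS is (·)² — take ±√ ⇒ sqrt: x = 8 or -8.

Answer: x ∈ {-8, 8}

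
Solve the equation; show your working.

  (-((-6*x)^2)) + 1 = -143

Step 1. [(-((-6*x)^2)) + 1 = -143] subtract 1: x sits inside (… + 1), so sub: -((-6*x)^2) = -144.
Step 2. [-((-6*x)^2) = -144] LHS negated; negate both sides ⇒ neg: (-6*x)^2 = 144.
Step 3. [(-6*x)^2 = 144] 144 ≥ 0, LHS is (·)² — take ±√, so sqrt: -6*x = 12 or -12.
Step 4. [-6*x = 12 or -12] -6·(inner) — divide through by -6 ⇒ div: x = -2 or 2.

Answer: x ∈ {-2, 2}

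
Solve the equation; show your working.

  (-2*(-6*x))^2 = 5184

Step 1. [(-2*(-6*x))^2 = 5184] √ both sides: 5184 ≥ 0 gives two branches ⇒ sqrt: -2*(-6*x) = 72 or -72.
Step 2. [-2*(-6*x) = 72 or -72] LHS = -2·(…); ÷-2 both sides, so div: -6*x = -36 or 36.
Step 3. [-6*x = -36 or 36] divide by the outer -6 ⇒ div: x = 6 or -6.

Answer: x ∈ {-6, 6}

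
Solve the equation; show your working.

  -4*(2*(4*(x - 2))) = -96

Step 1. [-4*(2*(4*(x - 2))) = -96] leading coefficient -4: divide by -4. So div: 2*(4*(x - 2)) = 24.
Step 2. [2*(4*(x - 2)) = 24] 2·(inner) — divide through by 2. So div: 4*(x - 2) = 12.
Step 3. [4*(x - 2) = 12] 4 out front; divide by 4. So div: x - 2 = 3.
Step 4. [x - 2 = 3] -2 is outermost — add 2 both sides, so sub: x = 5.

Answer: x ∈ {5}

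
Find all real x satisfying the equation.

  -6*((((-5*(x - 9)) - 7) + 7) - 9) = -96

Step 1. [-6*((((-5*(x - 9)) - 7) + 7) - 9) = -96] LHS = -6·(…); ÷-6 both sides. So div: (((-5*(x - 9)) - 7) + 7) - 9 = 16.
Step 2. [(((-5*(x - 9)) - 7) + 7) - 9 = 16] 9 comes off first (add 9), so sub: ((-5*(x - 9)) - 7) + 7 = 25.
Step 3. [((-5*(x - 9)) - 7) + 7 = 25] 7 comes off first (subtract 7). So sub: (-5*(x - 9)) - 7 = 18.
Step 4. [(-5*(x - 9)) - 7 = 18] peel the -7: add 7 from each side ⇒ sub: -5*(x - 9) = 25.
Step 5. [-5*(x - 9) = 25] LHS = -5·(…); ÷-5 both sides ⇒ div: x - 9 = -5.
Step 6. [x - 9 = -5] peel the -9: add 9 from each side, so sub: x = 4.

Answer: x ∈ {4}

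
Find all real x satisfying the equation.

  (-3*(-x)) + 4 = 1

Step 1. [(-3*(-x)) + 4 = 1] +4 is outermost — subtract 4 both sides, so sub: -3*(-x) = -3.
Step 2. [-3*(-x) = -3] LHS = -3·(…); ÷-3 both sides. So div: -x = 1.
Step 3. [-x = 1] flip signs both sides, so neg: x = -1.

Answer: x ∈ {-1}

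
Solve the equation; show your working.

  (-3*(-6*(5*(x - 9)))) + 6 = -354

Step 1. [(-3*(-6*(5*(x - 9)))) + 6 = -354] peel the +6: subtract 6 from each side, so sub: -3*(-6*(5*(x - 9))) = -360.
Step 2. [-3*(-6*(5*(x - 9))) = -360] -3·(inner) — divide through by -3. So div: -6*(5*(x - 9)) = 120.
Step 3. [-6*(5*(x - 9)) = 120] -6·(inner) — divide through by -6 ⇒ div: 5*(x - 9) = -20.
Step 4. [5*(x - 9) = -20] divide by the outer 5 ⇒ div: x - 9 = -4.
Step 5. [x - 9 = -4] 9 comes off first (add 9), so sub: x = 5.

Answer: x ∈ {5}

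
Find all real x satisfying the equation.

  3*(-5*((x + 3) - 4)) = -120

Step 1. [3*(-5*((x + 3) - 4)) = -120] leading coefficient 3: divide by 3. So div: -5*((x + 3) - 4) = -40.
Step 2. [-5*((x + 3) - 4) = -40] -5·(inner) — divide through by -5. So div: (x + 3) - 4 = 8.
Step 3. [(x + 3) - 4 = 8] 4 comes off first (add 4). So sub: x + 3 = 12.
Step 4. [x + 3 = 12] peel the +3: subtract 3 from each side. So sub: x = 9.

Answer: x ∈ {9}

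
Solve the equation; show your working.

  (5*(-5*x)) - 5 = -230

Step 1. [(5*(-5*x)) - 5 = -230] add 5: x sits inside (… - 5). So sub: 5*(-5*x) = -225.
Step 2. [5*(-5*x) = -225] leading coefficient 5: divide by 5 ⇒ div: -5*x = -45.
Step 3. [-5*x = -45] -5·(inner) — divide through by -5, so div: x = 9.

Answer: x ∈ {9}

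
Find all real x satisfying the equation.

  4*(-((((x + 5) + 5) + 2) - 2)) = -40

Step 1. [4*(-((((x + 5) + 5) + 2) - 2)) = -40] 4 out front; divide by 4, so div: -((((x + 5) + 5) + 2) - 2) = -10.
Step 2. [-((((x + 5) + 5) + 2) - 2) = -10] flip signs both sides. So neg: (((x + 5) + 5) + 2) - 2 = 10.
Step 3. [(((x + 5) + 5) + 2) - 2 = 10] peel the -2: add 2 from each side ⇒ sub: ((x + 5) + 5) + 2 = 12.
Step 4. [((x + 5) + 5) + 2 = 12] subtract 2: x sits inside (… + 2), so sub: (x + 5) + 5 = 10.
Step 5. [(x + 5) + 5 = 10] the outer +5 inverts by subtracting 5 ⇒ sub: x + 5 = 5.
Step 6. [x + 5 = 5] 5 comes off first (subtract 5). So sub: x = 0.

Answer: x ∈ {0}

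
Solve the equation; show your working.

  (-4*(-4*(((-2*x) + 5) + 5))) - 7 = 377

Step 1. [(-4*(-4*(((-2*x) + 5) + 5))) - 7 = 377] the outer -7 inverts by adding 7 ⇒ sub: -4*(-4*(((-2*x) + 5) + 5)) = 384.
Step 2. [-4*(-4*(((-2*x) + 5) + 5)) = 384] leading coefficient -4: divide by -4, so div: -4*(((-2*x) + 5) + 5) = -96.
Step 3. [-4*(((-2*x) + 5) + 5) = -96] divide by the outer -4, so div: ((-2*x) + 5) + 5 = 24.
Step 4. [((-2*x) + 5) + 5 = 24] 5 comes off first (subtract 5), so sub: (-2*x) + 5 = 19.
Step 5. [(-2*x) + 5 = 19] 5 comes off first (subtract 5). So sub: -2*x = 14.
Step 6. [-2*x = 14] leading coefficient -2: divide by -2, so div: x = -7.

Answer: x ∈ {-7}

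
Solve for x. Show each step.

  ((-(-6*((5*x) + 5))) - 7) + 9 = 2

Step 1. [((-(-6*((5*x) + 5))) - 7) + 9 = 2] subtract 9: x sits inside (… + 9) ⇒ sub: (-(-6*((5*x) + 5))) - 7 = -7.
Step 2. [(-(-6*((5*x) + 5))) - 7 = -7] peel the -7: add 7 from each side, so sub: -(-6*((5*x) + 5)) = 0.
Step 3. [-(-6*((5*x) + 5)) = 0] leading − — multiply by −1 ⇒ neg: -6*((5*x) + 5) = 0.
Step 4. [-6*((5*x) + 5) = 0] LHS = -6·(…); ÷-6 both sides, so div: (5*x) + 5 = 0.
Step 5. [(5*x) + 5 = 0] subtract 5: x sits inside (… + 5), so sub: 5*x = -5.
Step 6. [5*x = -5] 5 out front; divide by 5 ⇒ div: x = -1.

Answer: x ∈ {-1}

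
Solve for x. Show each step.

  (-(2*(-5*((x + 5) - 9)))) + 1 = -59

Step 1. [(-(2*(-5*((x + 5) - 9)))) + 1 = -59] peel the +1: subtract 1 from each side ⇒ sub: -(2*(-5*((x + 5) - 9))) = -60.
Step 2. [-(2*(-5*((x + 5) - 9))) = -60] flip signs both sides ⇒ neg: 2*(-5*((x + 5) - 9)) = 60.
Step 3. [2*(-5*((x + 5) - 9)) = 60] LHS = 2·(…); ÷2 both sides ⇒ div: -5*((x + 5) - 9) = 30.
Step 4. [-5*((x + 5) - 9) = 30] LHS = -5·(…); ÷-5 both sides ⇒ div: (x + 5) - 9 = -6.
Step 5. [(x + 5) - 9 = -6] -9 is outermost — add 9 both sides ⇒ sub: x + 5 = 3.
Step 6. [x + 5 = 3] subtract 5: x sits inside (… + 5). So sub: x = -2.

Answer: x ∈ {-2}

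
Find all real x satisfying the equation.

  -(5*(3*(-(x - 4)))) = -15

Step 1. [-(5*(3*(-(x - 4)))) = -15] LHS negated; negate both sides, so neg: 5*(3*(-(x - 4))) = 15.
Step 2. [5*(3*(-(x - 4))) = 15] 5 out front; divide by 5. So div: 3*(-(x - 4)) = 3.
Step 3. [3*(-(x - 4)) = 3] 3·(inner) — divide through by 3, so div: -(x - 4) = 1.
Step 4. [-(x - 4) = 1] flip signs both sides. So neg: x - 4 = -1.
Step 5. [x - 4 = -1] peel the -4: add 4 from each side. So sub: x = 3.

Answer: x ∈ {3}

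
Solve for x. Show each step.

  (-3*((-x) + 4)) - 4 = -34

Step 1. [(-3*((-x) + 4)) - 4 = -34] add 4: x sits inside (… - 4) ⇒ sub: -3*((-x) + 4) = -30.
Step 2. [-3*((-x) + 4) = -30] divide by the outer -3. So div: (-x) + 4 = 10.
Step 3. [(-x) + 4 = 10] the outer +4 inverts by subtracting 4. So sub: -x = 6.
Step 4. [-x = 6] LHS negated; negate both sides, so neg: x = -6.

Answer: x ∈ {-6}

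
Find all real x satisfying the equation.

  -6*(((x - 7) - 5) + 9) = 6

Step 1. [-6*(((x - 7) - 5) + 9) = 6] -6·(inner) — divide through by -6, so div: ((x - 7) - 5) + 9 = -1.
Step 2. [((x - 7) - 5) + 9 = -1] peel the +9: subtract 9 from each side, so sub: (x - 7) - 5 = -10.
Step 3. [(x - 7) - 5 = -10] add 5: x sits inside (… - 5), so sub: x - 7 = -5.
Step 4. [x - 7 = -5] add 7: x sits inside (… - 7). So sub: x = 2.

Answer: x ∈ {2}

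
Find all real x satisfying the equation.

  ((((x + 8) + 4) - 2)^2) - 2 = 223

Step 1. [((((x + 8) + 4) - 2)^2) - 2 = 223] peel the -2: add 2 from each side ⇒ sub: (((x + 8) + 4) - 2)^2 = 225.
Step 2. [(((x + 8) + 4) - 2)^2 = 225] √ both sides: 225 ≥ 0 gives two branches ⇒ sqrt: ((x + 8) + 4) - 2 = 15 or -15.
Step 3. [((x + 8) + 4) - 2 = 15 or -15] peel the -2: add 2 from each side ⇒ sub: (x + 8) + 4 = 17 or -13.
Step 4. [(x + 8) + 4 = 17 or -13] +4 is outermost — subtract 4 both sides, so sub: x + 8 = 13 or -17.
Step 5. [x + 8 = 13 or -17] peel the +8: subtract 8 from each side, so sub: x = 5 or -25.

Answer: x ∈ {-25, 5}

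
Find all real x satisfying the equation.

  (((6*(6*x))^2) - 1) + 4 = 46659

Step 1. [(((6*(6*x))^2) - 1) + 4 = 46659] subtract 4: x sits inside (… + 4). So sub: ((6*(6*x))^2) - 1 = 46655.
Step 2. [((6*(6*x))^2) - 1 = 46655] the outer -1 inverts by adding 1. So sub: (6*(6*x))^2 = 46656.
Step 3. [(6*(6*x))^2 = 46656] LHS squared, RHS 46656 ≥ 0: apply √ (±) ⇒ sqrt: 6*(6*x) = 216 or -216.
Step 4. [6*(6*x) = 216 or -216] 6 out front; divide by 6. So div: 6*x = 36 or -36.
Step 5. [6*x = 36 or -36] leading coefficient 6: divide by 6, so div: x = 6 or -6.

Answer: x ∈ {-6, 6}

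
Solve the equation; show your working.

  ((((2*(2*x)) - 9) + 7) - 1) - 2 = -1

Step 1. [((((2*(2*x)) - 9) + 7) - 1) - 2 = -1] -2 is outermost — add 2 both sides ⇒ sub: (((2*(2*x)) - 9) + 7) - 1 = 1.
Step 2. [(((2*(2*x)) - 9) + 7) - 1 = 1] peel the -1: add 1 from each side ⇒ sub: ((2*(2*x)) - 9) + 7 = 2.
Step 3. [((2*(2*x)) - 9) + 7 = 2] subtract 7: x sits inside (… + 7). So sub: (2*(2*x)) - 9 = -5.
Step 4. [(2*(2*x)) - 9 = -5] -9 is outermost — add 9 both sides. So sub: 2*(2*x) = 4.
Step 5. [2*(2*x) = 4] LHS = 2·(…); ÷2 both sides. So div: 2*x = 2.
Step 6. [2*x = 2] 2·(inner) — divide through by 2. So div: x = 1.

Answer: x ∈ {1}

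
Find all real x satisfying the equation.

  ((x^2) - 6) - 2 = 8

Step 1. [((x^2) - 6) - 2 = 8] 2 comes off first (add 2) ⇒ sub: (x^2) - 6 = 10.
Step 2. [(x^2) - 6 = 10] 6 comes off first (add 6), so sub: x^2 = 16.
Step 3. [x^2 = 16] √ both sides: 16 ≥ 0 gives two branches, so sqrt: x = 4 or -4.

Answer: x ∈ {-4, 4}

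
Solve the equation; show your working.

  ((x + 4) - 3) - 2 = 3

Step 1. [((x + 4) - 3) - 2 = 3] 2 comes off first (add 2), so sub: (x + 4) - 3 = 5.
Step 2. [(x + 4) - 3 = 5] 3 comes off first (add 3). So sub: x + 4 = 8.
Step 3. [x + 4 = 8] peel the +4: subtract 4 from each side. So sub: x = 4.

Answer: x ∈ {4}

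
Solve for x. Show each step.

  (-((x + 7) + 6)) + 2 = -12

Step 1. [(-((x + 7) + 6)) + 2 = -12] subtract 2: x sits inside (… + 2). So sub: -((x + 7) + 6) = -14.
Step 2. [-((x + 7) + 6) = -14] flip signs both sides ⇒ neg: (x + 7) + 6 = 14.
Step 3. [(x + 7) + 6 = 14] +6 is outermost — subtract 6 both sides ⇒ sub: x + 7 = 8.
Step 4. [x + 7 = 8] +7 is outermost — subtract 7 both sides. So sub: x = 1.

Answer: x ∈ {1}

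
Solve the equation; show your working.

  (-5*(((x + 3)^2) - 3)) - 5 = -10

Step 1. [(-5*(((x + 3)^2) - 3)) - 5 = -10] add 5: x sits inside (… - 5) ⇒ sub: -5*(((x + 3)^2) - 3) = -5.
Step 2. [-5*(((x + 3)^2) - 3) = -5] LHS = -5·(…); ÷-5 both sides. So div: ((x + 3)^2) - 3 = 1.
Step 3. [((x + 3)^2) - 3 = 1] 3 comes off first (add 3), so sub: (x + 3)^2 = 4.
Step 4. [(x + 3)^2 = 4] √ both sides: 4 ≥ 0 gives two branches, so sqrt: x + 3 = 2 or -2.
Step 5. [x + 3 = 2 or -2] subtract 3: x sits inside (… + 3), so sub: x = -1 or -5.

Answer: x ∈ {-5, -1}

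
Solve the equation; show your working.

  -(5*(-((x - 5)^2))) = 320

Step 1. [-(5*(-((x - 5)^2))) = 320] LHS negated; negate both sides, so neg: 5*(-((x - 5)^2)) = -320.
Step 2. [5*(-((x - 5)^2)) = -320] 5 out front; divide by 5. So div: -((x - 5)^2) = -64.
Step 3. [-((x - 5)^2) = -64] leading − — multiply by −1 ⇒ neg: (x - 5)^2 = 64.
Step 4. [(x - 5)^2 = 64] 64 ≥ 0, LHS is (·)² — take ±√. So sqrt: x - 5 = 8 or -8.
Step 5. [x - 5 = 8 or -8] add 5: x sits inside (… - 5), so sub: x = 13 or -3.

Answer: x ∈ {-3, 13}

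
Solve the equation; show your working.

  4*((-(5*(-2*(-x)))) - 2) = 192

Step 1. [4*((-(5*(-2*(-x)))) - 2) = 192] leading coefficient 4: divide by 4 ⇒ div: (-(5*(-2*(-x)))) - 2 = 48.
Step 2. [(-(5*(-2*(-x)))) - 2 = 48] 2 comes off first (add 2) ⇒ sub: -(5*(-2*(-x))) = 50.
Step 3. [-(5*(-2*(-x))) = 50] LHS negated; negate both sides ⇒ neg: 5*(-2*(-x)) = -50.
Step 4. [5*(-2*(-x)) = -50] divide by the outer 5. So div: -2*(-x) = -10.
Step 5. [-2*(-x) = -10] divide by the outer -2, so div: -x = 5.
Step 6. [-x = 5] LHS negated; negate both sides. So neg: x = -5.

Answer: x ∈ {-5}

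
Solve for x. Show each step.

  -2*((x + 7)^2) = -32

Step 1. [-2*((x + 7)^2) = -32] leading coefficient -2: divide by -2 ⇒ div: (x + 7)^2 = 16.
Step 2. [(x + 7)^2 = 16] LHS squared, RHS 16 ≥ 0: apply √ (±) ⇒ sqrt: x + 7 = 4 or -4.
Step 3. [x + 7 = 4 or -4] the outer +7 inverts by subtracting 7 ⇒ sub: x = -3 or -11.

Answer: x ∈ {-11, -3}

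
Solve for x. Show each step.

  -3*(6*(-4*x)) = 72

Step 1. [-3*(6*(-4*x)) = 72] leading coefficient -3: divide by -3 ⇒ div: 6*(-4*x) = -24.
Step 2. [6*(-4*x) = -24] 6·(inner) — divide through by 6, so div: -4*x = -4.
Step 3. [-4*x = -4] LHS = -4·(…); ÷-4 both sides. So div: x = 1.

Answer: x ∈ {1}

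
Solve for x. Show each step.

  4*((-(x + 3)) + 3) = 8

Step 1. [4*((-(x + 3)) + 3) = 8] LHS = 4·(…); ÷4 both sides ⇒ div: (-(x + 3)) + 3 = 2.
Step 2. [(-(x + 3)) + 3 = 2] the outer +3 inverts by subtracting 3 ⇒ sub: -(x + 3) = -1.
Step 3. [-(x + 3) = -1] LHS negated; negate both sides ⇒ neg: x + 3 = 1.
Step 4. [x + 3 = 1] subtract 3: x sits inside (… + 3) ⇒ sub: x = -2.

Answer: x ∈ {-2}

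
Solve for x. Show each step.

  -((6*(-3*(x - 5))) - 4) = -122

Step 1. [-((6*(-3*(x - 5))) - 4) = -122] flip signs both sides ⇒ neg: (6*(-3*(x - 5))) - 4 = 122.
Step 2. [(6*(-3*(x - 5))) - 4 = 122] -4 is outermost — add 4 both sides, so sub: 6*(-3*(x - 5)) = 126.
Step 3. [6*(-3*(x - 5)) = 126] 6 out front; divide by 6, so div: -3*(x - 5) = 21.
Step 4. [-3*(x - 5) = 21] -3·(inner) — divide through by -3, so div: x - 5 = -7.
Step 5. [x - 5 = -7] -5 is outermost — add 5 both sides, so sub: x = -2.

Answer: x ∈ {-2}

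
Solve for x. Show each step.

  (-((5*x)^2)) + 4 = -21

Step 1. [(-((5*x)^2)) + 4 = -21] subtract 4: x sits inside (… + 4). So sub: -((5*x)^2) = -25.
Step 2. [-((5*x)^2) = -25] flip signs both sides, so neg: (5*x)^2 = 25.
Step 3. [(5*x)^2 = 25] √ both sides: 25 ≥ 0 gives two branches, so sqrt: 5*x = 5 or -5.
Step 4. [5*x = 5 or -5] divide by the outer 5. So div: x = 1 or -1.

Answer: x ∈ {-1, 1}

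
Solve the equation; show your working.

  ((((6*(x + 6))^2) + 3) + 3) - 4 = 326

Step 1. [((((6*(x + 6))^2) + 3) + 3) - 4 = 326] the outer -4 inverts by adding 4 ⇒ sub: (((6*(x + 6))^2) + 3) + 3 = 330.
Step 2. [(((6*(x + 6))^2) + 3) + 3 = 330] the outer +3 inverts by subtracting 3 ⇒ sub: ((6*(x + 6))^2) + 3 = 327.
Step 3. [((6*(x + 6))^2) + 3 = 327] peel the +3: subtract 3 from each side. So sub: (6*(x + 6))^2 = 324.
Step 4. [(6*(x + 6))^2 = 324] √ both sides: 324 ≥ 0 gives two branches, so sqrt: 6*(x + 6) = 18 or -18.
Step 5. [6*(x + 6) = 18 or -18] 6·(inner) — divide through by 6 ⇒ div: x + 6 = 3 or -3.
Step 6. [x + 6 = 3 or -3] peel the +6: subtract 6 from each side. So sub: x = -3 or -9.

Answer: x ∈ {-9, -3}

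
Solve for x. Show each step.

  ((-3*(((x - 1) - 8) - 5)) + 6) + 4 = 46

Step 1. [((-3*(((x - 1) - 8) - 5)) + 6) + 4 = 46] subtract 4: x sits inside (… + 4) ⇒ sub: (-3*(((x - 1) - 8) - 5)) + 6 = 42.
Step 2. [(-3*(((x - 1) - 8) - 5)) + 6 = 42] peel the +6: subtract 6 from each side. So sub: -3*(((x - 1) - 8) - 5) = 36.
Step 3. [-3*(((x - 1) - 8) - 5) = 36] LHS = -3·(…); ÷-3 both sides, so div: ((x - 1) - 8) - 5 = -12.
Step 4. [((x - 1) - 8) - 5 = -12] peel the -5: add 5 from each side ⇒ sub: (x - 1) - 8 = -7.
Step 5. [(x - 1) - 8 = -7] peel the -8: add 8 from each side. So sub: x - 1 = 1.
Step 6. [x - 1 = 1] 1 comes off first (add 1), so sub: x = 2.

Answer: x ∈ {2}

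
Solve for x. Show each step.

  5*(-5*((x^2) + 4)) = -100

Step 1. [5*(-5*((x^2) + 4)) = -100] LHS = 5·(…); ÷5 both sides. So div: -5*((x^2) + 4) = -20.
Step 2. [-5*((x^2) + 4) = -20] LHS = -5·(…); ÷-5 both sides, so div: (x^2) + 4 = 4.
Step 3. [(x^2) + 4 = 4] peel the +4: subtract 4 from each side. So sub: x^2 = 0.
Step 4. [x^2 = 0] LHS squared, RHS 0 ≥ 0: apply √ (±), so sqrt: x = 0.

Answer: x ∈ {0}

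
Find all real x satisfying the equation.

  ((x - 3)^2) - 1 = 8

Step 1. [((x - 3)^2) - 1 = 8] add 1: x sits inside (… - 1) ⇒ sub: (x - 3)^2 = 9.
Step 2. [(x - 3)^2 = 9] √ both sides: 9 ≥ 0 gives two branches, so sqrt: x - 3 = 3 or -3.
Step 3. [x - 3 = 3 or -3] add 3: x sits inside (… - 3) ⇒ sub: x = 6 or 0.

Answer: x ∈ {0, 6}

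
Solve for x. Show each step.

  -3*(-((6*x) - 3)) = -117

Step 1. [-3*(-((6*x) - 3)) = -117] LHS = -3·(…); ÷-3 both sides ⇒ div: -((6*x) - 3) = 39.
Step 2. [-((6*x) - 3) = 39] leading − — multiply by −1 ⇒ neg: (6*x) - 3 = -39.
Step 3. [(6*x) - 3 = -39] 3 comes off first (add 3) ⇒ sub: 6*x = -36.
Step 4. [6*x = -36] leading coefficient 6: divide by 6. So div: x = -6.

Answer: x ∈ {-6}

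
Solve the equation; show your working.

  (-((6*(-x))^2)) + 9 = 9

Step 1. [(-((6*(-x))^2)) + 9 = 9] subtract 9: x sits inside (… + 9), so sub: -((6*(-x))^2) = 0.
Step 2. [-((6*(-x))^2) = 0] LHS negated; negate both sides ⇒ neg: (6*(-x))^2 = 0.
Step 3. [(6*(-x))^2 = 0] √ both sides: 0 ≥ 0 gives two branches. So sqrt: 6*(-x) = 0.
Step 4. [6*(-x) = 0] 6 out front; divide by 6 ⇒ div: -x = 0.
Step 5. [-x = 0] leading − — multiply by −1. So neg: x = 0.

Answer: x ∈ {0}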